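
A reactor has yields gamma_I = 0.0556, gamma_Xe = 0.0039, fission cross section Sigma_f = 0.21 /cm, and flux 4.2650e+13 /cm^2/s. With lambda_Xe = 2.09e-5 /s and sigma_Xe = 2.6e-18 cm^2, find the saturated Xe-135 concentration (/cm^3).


Xe_eq = (gamma_I + gamma_Xe) * Sigma_f * phi / (lambda_Xe + sigma_Xe * phi)
Numerator = (0.0556 + 0.0039) * 0.21 * 4.2650e+13 = 5.329117e+11
Denominator = 2.09e-5 + 2.6e-18 * 4.2650e+13 = 1.317900e-04
Xe_eq = 5.329117e+11 / 1.317900e-04 = 4.0436e+15 /cm^3

4.0436e+15


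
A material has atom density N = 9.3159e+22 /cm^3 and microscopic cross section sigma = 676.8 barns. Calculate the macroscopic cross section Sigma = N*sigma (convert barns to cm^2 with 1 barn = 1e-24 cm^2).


Sigma = N * sigma_barns * 1e-24
Sigma = 9.3159e+22 * 676.8 * 1e-24
Sigma = 63.050 /cm

63.050


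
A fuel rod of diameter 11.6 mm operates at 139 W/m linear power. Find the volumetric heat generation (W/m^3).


r = D / 2 / 1000 = 11.6 / 2 / 1000 = 0.0058 m
q''' = q' / (pi * r^2)
q''' = 139 / (pi * 0.0058^2)
q''' = 1.3153e+06 W/m^3

1.3153e+06


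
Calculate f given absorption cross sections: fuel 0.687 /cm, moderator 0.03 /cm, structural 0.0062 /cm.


f = Sigma_a_fuel / (Sigma_a_fuel + Sigma_a_mod + Sigma_a_other)
f = 0.687 / (0.687 + 0.03 + 0.0062)
f = 0.94994

0.94994


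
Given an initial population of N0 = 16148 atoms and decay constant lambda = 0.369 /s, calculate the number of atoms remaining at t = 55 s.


N = N0 * exp(-lambda * t)
N = 16148 * exp(-0.369 * 55)
N = 2.4781e-05

2.4781e-05


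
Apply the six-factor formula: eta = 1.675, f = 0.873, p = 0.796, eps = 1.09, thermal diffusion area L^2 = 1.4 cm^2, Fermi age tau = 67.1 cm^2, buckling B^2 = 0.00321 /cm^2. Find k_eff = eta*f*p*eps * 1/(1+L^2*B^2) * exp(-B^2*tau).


k_inf = eta*f*p*eps = 1.675*0.873*0.796*1.09 = 1.268728
P_TNL = 1/(1 + L^2*B^2) = 1/(1 + 1.4*0.00321) = 0.9955261
P_FNL = exp(-B^2*tau) = exp(-0.00321*67.1) = 0.8062261
k_eff = k_inf * P_TNL * P_FNL = 1.268728 * 0.9955261 * 0.8062261
k_eff = 1.0183

1.0183


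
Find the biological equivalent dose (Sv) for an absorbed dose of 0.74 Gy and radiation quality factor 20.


H = D * Q
H = 0.74 * 20
H = 14.800 Sv

14.800


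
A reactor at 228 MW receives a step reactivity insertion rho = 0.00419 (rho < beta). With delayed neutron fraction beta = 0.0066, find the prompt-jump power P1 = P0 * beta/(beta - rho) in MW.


P1/P0 = beta / (beta - rho)
P1/P0 = 0.0066 / (0.0066 - 0.00419) = 2.738589
P1 = 228 * 2.738589 = 624.40 MW

624.40


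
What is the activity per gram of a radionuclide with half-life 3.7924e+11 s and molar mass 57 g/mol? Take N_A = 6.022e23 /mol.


lambda = ln(2) / t_half = ln(2) / 3.7924e+11 = 1.827727e-12 /s
SA = lambda * N_A / M
SA = 1.827727e-12 * 6.022e23 / 57
SA = 1.9310e+10 Bq/g

1.9310e+10


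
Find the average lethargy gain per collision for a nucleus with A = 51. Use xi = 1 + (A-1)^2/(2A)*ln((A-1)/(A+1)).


xi = 1 + (A-1)^2/(2A) * ln((A-1)/(A+1))
xi = 1 + (51-1)^2/(2*51) * ln((51-1)/(51 +1))
xi = 0.038708

0.038708


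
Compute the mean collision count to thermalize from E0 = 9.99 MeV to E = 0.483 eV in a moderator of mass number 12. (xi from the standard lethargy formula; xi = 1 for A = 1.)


xi = 1 + (A-1)^2/(2A)*ln((A-1)/(A+1)) = 0.1577690 (for A = 12)
n = ln(E0/E) / xi
n = ln(9.99e6 / 0.483) / 0.1577690
n = ln(2.068323e+07) / 0.1577690 = 106.77

106.77


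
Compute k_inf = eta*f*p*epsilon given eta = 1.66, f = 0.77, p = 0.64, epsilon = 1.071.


k_inf = eta * f * p * epsilon
k_inf = 1.66 * 0.77 * 0.64 * 1.071
k_inf = 0.87613

0.87613


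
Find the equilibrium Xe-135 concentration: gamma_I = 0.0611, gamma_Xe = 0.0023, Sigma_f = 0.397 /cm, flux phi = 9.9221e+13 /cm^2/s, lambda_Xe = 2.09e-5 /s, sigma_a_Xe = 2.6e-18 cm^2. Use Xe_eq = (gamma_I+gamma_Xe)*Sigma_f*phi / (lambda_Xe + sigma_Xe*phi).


Xe_eq = (gamma_I + gamma_Xe) * Sigma_f * phi / (lambda_Xe + sigma_Xe * phi)
Numerator = (0.0611 + 0.0023) * 0.397 * 9.9221e+13 = 2.497373e+12
Denominator = 2.09e-5 + 2.6e-18 * 9.9221e+13 = 2.788746e-04
Xe_eq = 2.497373e+12 / 2.788746e-04 = 8.9552e+15 /cm^3

8.9552e+15


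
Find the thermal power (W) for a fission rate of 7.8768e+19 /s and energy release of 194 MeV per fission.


P = fission_rate * E_MeV * 1.602e-13
P = 7.8768e+19 * 194 * 1.602e-13
P = 2.4480e+09 W

2.4480e+09


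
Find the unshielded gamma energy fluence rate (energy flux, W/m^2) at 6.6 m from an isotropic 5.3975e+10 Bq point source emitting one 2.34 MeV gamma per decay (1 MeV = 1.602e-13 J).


psi = A * E * 1.602e-13 / (4*pi*r^2)
psi = 5.3975e+10 * 2.34 * 1.602e-13 / (4*pi*6.6^2)
psi = 3.6964e-05 W/m^2

3.6964e-05


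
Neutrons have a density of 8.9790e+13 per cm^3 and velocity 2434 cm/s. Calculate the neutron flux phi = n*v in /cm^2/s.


phi = n * v
phi = 8.9790e+13 * 2434
phi = 2.1855e+17 /cm^2/s

2.1855e+17


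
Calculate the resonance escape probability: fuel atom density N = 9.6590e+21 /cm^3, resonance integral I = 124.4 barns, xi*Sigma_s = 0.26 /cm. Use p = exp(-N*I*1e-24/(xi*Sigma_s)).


p = exp(-N * I * 1e-24 / (xi*Sigma_s))
p = exp(-9.6590e+21 * 124.4 * 1e-24 / 0.26)
p = 0.0098384

0.0098384


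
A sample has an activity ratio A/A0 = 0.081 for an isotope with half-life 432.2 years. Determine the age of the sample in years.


lambda = ln(2) / t_half = ln(2) / 432.2 = 0.001603765 /yr
t = -ln(A/A0) / lambda
t = -ln(0.081) / 0.001603765
t = 1567.1 yr

1567.1


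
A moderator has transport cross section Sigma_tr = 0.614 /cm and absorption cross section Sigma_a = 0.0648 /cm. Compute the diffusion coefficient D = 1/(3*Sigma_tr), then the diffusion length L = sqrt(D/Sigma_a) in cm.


D = 1 / (3 * Sigma_tr) = 1 / (3 * 0.614) = 0.5428882 cm
L = sqrt(D / Sigma_a)
L = sqrt(0.5428882 / 0.0648)
L = 2.8945 cm

2.8945


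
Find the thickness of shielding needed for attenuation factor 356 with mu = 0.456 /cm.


x = ln(factor) / mu
x = ln(356) / 0.456
x = 12.884 cm

12.884


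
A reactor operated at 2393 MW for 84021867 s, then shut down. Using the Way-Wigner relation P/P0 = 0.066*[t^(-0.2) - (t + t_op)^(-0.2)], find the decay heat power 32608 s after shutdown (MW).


P/P0 = 0.066 * [t^(-0.2) - (t + t_op)^(-0.2)]
P/P0 = 0.066 * [32608^(-0.2) - (32608 + 84021867)^(-0.2)]
P/P0 = 0.066 * [0.1251224 - 0.02600685] = 0.006541626
P = 2393 * 0.006541626 = 15.654 MW

15.654


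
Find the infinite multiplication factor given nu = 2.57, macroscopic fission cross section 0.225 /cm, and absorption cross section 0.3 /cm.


k_inf = nu * Sigma_f / Sigma_a
k_inf = 2.57 * 0.225 / 0.3
k_inf = 1.9275

1.9275


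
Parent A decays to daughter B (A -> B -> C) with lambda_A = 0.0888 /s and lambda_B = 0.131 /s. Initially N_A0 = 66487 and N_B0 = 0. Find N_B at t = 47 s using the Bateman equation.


N_B(t) = lambda_A * N_A0 / (lambda_B - lambda_A) * [exp(-lambda_A*t) - exp(-lambda_B*t)]
exp(-0.0888*47) = 0.01539673; exp(-0.131*47) = 0.002118600
N_B = 0.0888 * 66487 / (0.131 - 0.0888) * (0.01539673 - 0.002118600)
N_B = 1857.7

1857.7


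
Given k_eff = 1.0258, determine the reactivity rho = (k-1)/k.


rho = (k_eff - 1) / k_eff
rho = (1.0258 - 1) / 1.0258
rho = 0.025151

0.025151


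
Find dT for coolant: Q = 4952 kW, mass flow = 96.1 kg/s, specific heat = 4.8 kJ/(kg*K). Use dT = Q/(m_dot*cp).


dT = Q / (m_dot * cp)
dT = 4952 / (96.1 * 4.8)
dT = 10.735 C

10.735


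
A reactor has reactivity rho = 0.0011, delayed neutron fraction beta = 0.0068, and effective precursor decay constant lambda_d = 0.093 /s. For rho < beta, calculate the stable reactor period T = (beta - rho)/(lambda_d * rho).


T = (beta - rho) / (lambda_d * rho)
T = (0.0068 - 0.0011) / (0.093 * 0.0011)
T = 55.718 s

55.718


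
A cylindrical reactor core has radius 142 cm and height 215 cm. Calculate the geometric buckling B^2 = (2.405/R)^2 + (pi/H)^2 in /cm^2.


B^2 = (2.405/R)^2 + (pi/H)^2
B^2 = (2.405/142)^2 + (pi/215)^2
B^2 = 5.0036e-04 /cm^2

5.0036e-04


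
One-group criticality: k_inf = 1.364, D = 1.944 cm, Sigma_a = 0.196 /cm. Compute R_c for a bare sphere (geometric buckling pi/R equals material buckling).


L^2 = D / Sigma_a = 1.944 / 0.196 = 9.918367 cm^2
B_m^2 = (k_inf - 1) / L^2 = (1.364 - 1) / 9.918367 = 0.03669959 /cm^2
For a bare sphere: B_g = pi/R, so R_c = pi / sqrt(B_m^2)
R_c = pi / sqrt(0.03669959) = 16.399 cm

16.399


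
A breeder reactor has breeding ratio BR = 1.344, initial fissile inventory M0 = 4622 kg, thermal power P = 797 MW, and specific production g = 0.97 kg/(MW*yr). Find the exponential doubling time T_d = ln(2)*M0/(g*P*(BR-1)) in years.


Breeding gain G = BR - 1 = 1.344 - 1 = 0.344
Fissile production rate = g * P * G = 0.97 * 797 * 0.344 = 265.94296 kg/yr
T_d = ln(2) * M0 / (g * P * G)
T_d = ln(2) * 4622 / 265.94296 = 12.047 yr

12.047


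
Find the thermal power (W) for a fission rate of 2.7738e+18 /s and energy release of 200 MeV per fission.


P = fission_rate * E_MeV * 1.602e-13
P = 2.7738e+18 * 200 * 1.602e-13
P = 8.8873e+07 W

8.8873e+07


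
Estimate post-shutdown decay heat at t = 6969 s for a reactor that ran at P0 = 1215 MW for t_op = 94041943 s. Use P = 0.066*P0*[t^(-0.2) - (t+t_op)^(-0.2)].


P/P0 = 0.066 * [t^(-0.2) - (t + t_op)^(-0.2)]
P/P0 = 0.066 * [6969^(-0.2) - (6969 + 94041943)^(-0.2)]
P/P0 = 0.066 * [0.1703593 - 0.02542900] = 0.009565400
P = 1215 * 0.009565400 = 11.622 MW

11.622


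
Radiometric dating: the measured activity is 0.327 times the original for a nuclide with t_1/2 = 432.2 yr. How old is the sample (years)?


lambda = ln(2) / t_half = ln(2) / 432.2 = 0.001603765 /yr
t = -ln(A/A0) / lambda
t = -ln(0.327) / 0.001603765
t = 696.98 yr

696.98


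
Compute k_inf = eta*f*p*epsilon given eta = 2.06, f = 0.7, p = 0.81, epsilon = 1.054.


k_inf = eta * f * p * epsilon
k_inf = 2.06 * 0.7 * 0.81 * 1.054
k_inf = 1.2311

1.2311


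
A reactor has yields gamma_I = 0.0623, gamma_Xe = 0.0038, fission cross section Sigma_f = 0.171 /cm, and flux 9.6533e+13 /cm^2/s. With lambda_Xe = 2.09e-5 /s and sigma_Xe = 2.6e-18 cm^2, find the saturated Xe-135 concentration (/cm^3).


Xe_eq = (gamma_I + gamma_Xe) * Sigma_f * phi / (lambda_Xe + sigma_Xe * phi)
Numerator = (0.0623 + 0.0038) * 0.171 * 9.6533e+13 = 1.091122e+12
Denominator = 2.09e-5 + 2.6e-18 * 9.6533e+13 = 2.718858e-04
Xe_eq = 1.091122e+12 / 2.718858e-04 = 4.0132e+15 /cm^3

4.0132e+15


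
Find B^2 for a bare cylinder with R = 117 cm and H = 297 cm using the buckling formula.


B^2 = (2.405/R)^2 + (pi/H)^2
B^2 = (2.405/117)^2 + (pi/297)^2
B^2 = 5.3442e-04 /cm^2

5.3442e-04


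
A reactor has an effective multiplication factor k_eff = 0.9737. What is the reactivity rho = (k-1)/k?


rho = (k_eff - 1) / k_eff
rho = (0.9737 - 1) / 0.9737
rho = -0.027010

-0.027010


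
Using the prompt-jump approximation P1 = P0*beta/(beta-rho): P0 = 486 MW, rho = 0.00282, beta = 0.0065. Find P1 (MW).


P1/P0 = beta / (beta - rho)
P1/P0 = 0.0065 / (0.0065 - 0.00282) = 1.766304
P1 = 486 * 1.766304 = 858.42 MW

858.42


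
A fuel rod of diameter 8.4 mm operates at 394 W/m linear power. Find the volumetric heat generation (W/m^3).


r = D / 2 / 1000 = 8.4 / 2 / 1000 = 0.0042 m
q''' = q' / (pi * r^2)
q''' = 394 / (pi * 0.0042^2)
q''' = 7.1096e+06 W/m^3

7.1096e+06


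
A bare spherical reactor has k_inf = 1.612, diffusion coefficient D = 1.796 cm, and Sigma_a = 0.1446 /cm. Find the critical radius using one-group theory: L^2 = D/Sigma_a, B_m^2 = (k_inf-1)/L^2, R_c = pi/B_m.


L^2 = D / Sigma_a = 1.796 / 0.1446 = 12.42047 cm^2
B_m^2 = (k_inf - 1) / L^2 = (1.612 - 1) / 12.42047 = 0.04927350 /cm^2
For a bare sphere: B_g = pi/R, so R_c = pi / sqrt(B_m^2)
R_c = pi / sqrt(0.04927350) = 14.153 cm

14.153


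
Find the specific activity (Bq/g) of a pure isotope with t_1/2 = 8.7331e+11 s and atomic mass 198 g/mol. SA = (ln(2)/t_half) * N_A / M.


lambda = ln(2) / t_half = ln(2) / 8.7331e+11 = 7.937012e-13 /s
SA = lambda * N_A / M
SA = 7.937012e-13 * 6.022e23 / 198
SA = 2.4140e+09 Bq/g

2.4140e+09


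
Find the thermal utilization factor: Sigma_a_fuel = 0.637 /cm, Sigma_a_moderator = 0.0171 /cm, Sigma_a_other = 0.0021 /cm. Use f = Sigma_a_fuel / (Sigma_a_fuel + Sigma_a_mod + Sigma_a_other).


f = Sigma_a_fuel / (Sigma_a_fuel + Sigma_a_mod + Sigma_a_other)
f = 0.637 / (0.637 + 0.0171 + 0.0021)
f = 0.97074

0.97074


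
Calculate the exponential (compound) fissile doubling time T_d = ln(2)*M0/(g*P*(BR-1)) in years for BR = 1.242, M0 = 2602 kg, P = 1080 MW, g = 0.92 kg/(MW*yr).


Breeding gain G = BR - 1 = 1.242 - 1 = 0.242
Fissile production rate = g * P * G = 0.92 * 1080 * 0.242 = 240.4512 kg/yr
T_d = ln(2) * M0 / (g * P * G)
T_d = ln(2) * 2602 / 240.4512 = 7.5008 yr

7.5008


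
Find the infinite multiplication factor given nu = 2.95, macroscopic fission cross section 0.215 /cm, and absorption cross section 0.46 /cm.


k_inf = nu * Sigma_f / Sigma_a
k_inf = 2.95 * 0.215 / 0.46
k_inf = 1.3788

1.3788


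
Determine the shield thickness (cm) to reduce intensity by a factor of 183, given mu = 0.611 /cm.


x = ln(factor) / mu
x = ln(183) / 0.611
x = 8.5262 cm

8.5262


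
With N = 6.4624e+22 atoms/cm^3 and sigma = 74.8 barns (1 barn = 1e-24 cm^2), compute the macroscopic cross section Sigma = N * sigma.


Sigma = N * sigma_barns * 1e-24
Sigma = 6.4624e+22 * 74.8 * 1e-24
Sigma = 4.8339 /cm

4.8339


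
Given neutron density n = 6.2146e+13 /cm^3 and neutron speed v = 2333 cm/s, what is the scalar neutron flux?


phi = n * v
phi = 6.2146e+13 * 2333
phi = 1.4499e+17 /cm^2/s

1.4499e+17


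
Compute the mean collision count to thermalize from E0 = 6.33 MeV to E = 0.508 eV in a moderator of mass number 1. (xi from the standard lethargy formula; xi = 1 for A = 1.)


xi = 1 + (A-1)^2/(2A)*ln((A-1)/(A+1)) = 1 (for A = 1)
n = ln(E0/E) / xi
n = ln(6.33e6 / 0.508) / 1
n = ln(1.246063e+07) / 1 = 16.338

16.338


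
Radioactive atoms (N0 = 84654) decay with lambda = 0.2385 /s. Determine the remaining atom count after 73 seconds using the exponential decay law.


N = N0 * exp(-lambda * t)
N = 84654 * exp(-0.2385 * 73)
N = 0.0023247

0.0023247


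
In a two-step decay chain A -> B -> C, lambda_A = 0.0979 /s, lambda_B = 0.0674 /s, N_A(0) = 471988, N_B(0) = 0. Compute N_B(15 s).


N_B(t) = lambda_A * N_A0 / (lambda_B - lambda_A) * [exp(-lambda_A*t) - exp(-lambda_B*t)]
exp(-0.0979*15) = 0.2302706; exp(-0.0674*15) = 0.3638549
N_B = 0.0979 * 471988 / (0.0674 - 0.0979) * (0.2302706 - 0.3638549)
N_B = 202381

202381


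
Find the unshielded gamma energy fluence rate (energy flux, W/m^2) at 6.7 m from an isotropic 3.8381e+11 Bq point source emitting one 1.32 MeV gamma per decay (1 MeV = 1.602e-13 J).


psi = A * E * 1.602e-13 / (4*pi*r^2)
psi = 3.8381e+11 * 1.32 * 1.602e-13 / (4*pi*6.7^2)
psi = 1.4388e-04 W/m^2

1.4388e-04


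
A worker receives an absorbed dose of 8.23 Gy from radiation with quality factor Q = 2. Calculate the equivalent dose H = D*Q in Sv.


H = D * Q
H = 8.23 * 2
H = 16.460 Sv

16.460


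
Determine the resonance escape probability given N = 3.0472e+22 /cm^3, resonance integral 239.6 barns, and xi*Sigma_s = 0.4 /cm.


p = exp(-N * I * 1e-24 / (xi*Sigma_s))
p = exp(-3.0472e+22 * 239.6 * 1e-24 / 0.4)
p = 1.1829e-08

1.1829e-08


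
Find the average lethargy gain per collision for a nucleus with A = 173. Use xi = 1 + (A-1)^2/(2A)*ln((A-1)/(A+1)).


xi = 1 + (A-1)^2/(2A) * ln((A-1)/(A+1))
xi = 1 + (173-1)^2/(2*173) * ln((173-1)/(173 +1))
xi = 0.011516

0.011516


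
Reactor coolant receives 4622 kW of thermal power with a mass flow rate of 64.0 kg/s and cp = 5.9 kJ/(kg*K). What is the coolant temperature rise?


dT = Q / (m_dot * cp)
dT = 4622 / (64.0 * 5.9)
dT = 12.240 C

12.240


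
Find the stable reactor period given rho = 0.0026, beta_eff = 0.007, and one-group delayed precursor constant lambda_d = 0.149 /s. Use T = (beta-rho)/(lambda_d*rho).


T = (beta - rho) / (lambda_d * rho)
T = (0.007 - 0.0026) / (0.149 * 0.0026)
T = 11.358 s

11.358


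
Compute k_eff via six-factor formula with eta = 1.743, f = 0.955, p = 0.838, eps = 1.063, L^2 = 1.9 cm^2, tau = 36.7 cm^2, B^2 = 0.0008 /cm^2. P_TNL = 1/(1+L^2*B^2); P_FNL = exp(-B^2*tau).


k_inf = eta*f*p*eps = 1.743*0.955*0.838*1.063 = 1.482785
P_TNL = 1/(1 + L^2*B^2) = 1/(1 + 1.9*0.0008) = 0.9984823
P_FNL = exp(-B^2*tau) = exp(-0.0008*36.7) = 0.9710668
k_eff = k_inf * P_TNL * P_FNL = 1.482785 * 0.9984823 * 0.9710668
k_eff = 1.4377

1.4377


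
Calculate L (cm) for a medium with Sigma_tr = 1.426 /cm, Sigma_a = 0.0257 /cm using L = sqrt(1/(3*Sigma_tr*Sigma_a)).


D = 1 / (3 * Sigma_tr) = 1 / (3 * 1.426) = 0.2337541 cm
L = sqrt(D / Sigma_a)
L = sqrt(0.2337541 / 0.0257)
L = 3.0159 cm

3.0159


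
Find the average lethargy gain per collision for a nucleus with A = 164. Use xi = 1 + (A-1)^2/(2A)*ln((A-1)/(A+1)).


xi = 1 + (A-1)^2/(2A) * ln((A-1)/(A+1))
xi = 1 + (164-1)^2/(2*164) * ln((164-1)/(164 +1))
xi = 0.012146

0.012146


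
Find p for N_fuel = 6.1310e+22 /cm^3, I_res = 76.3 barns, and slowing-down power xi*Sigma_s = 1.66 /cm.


p = exp(-N * I * 1e-24 / (xi*Sigma_s))
p = exp(-6.1310e+22 * 76.3 * 1e-24 / 1.66)
p = 0.059723

0.059723


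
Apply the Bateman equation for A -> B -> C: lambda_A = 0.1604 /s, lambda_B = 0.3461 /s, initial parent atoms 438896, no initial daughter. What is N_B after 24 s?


N_B(t) = lambda_A * N_A0 / (lambda_B - lambda_A) * [exp(-lambda_A*t) - exp(-lambda_B*t)]
exp(-0.1604*24) = 0.02128825; exp(-0.3461*24) = 2.469314e-04
N_B = 0.1604 * 438896 / (0.3461 - 0.1604) * (0.02128825 - 2.469314e-04)
N_B = 7976.8

7976.8


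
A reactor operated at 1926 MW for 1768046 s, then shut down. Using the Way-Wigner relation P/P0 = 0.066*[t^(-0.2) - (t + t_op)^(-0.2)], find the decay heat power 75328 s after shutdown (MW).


P/P0 = 0.066 * [t^(-0.2) - (t + t_op)^(-0.2)]
P/P0 = 0.066 * [75328^(-0.2) - (75328 + 1768046)^(-0.2)]
P/P0 = 0.066 * [0.1058300 - 0.05583124] = 0.003299918
P = 1926 * 0.003299918 = 6.3556 MW

6.3556


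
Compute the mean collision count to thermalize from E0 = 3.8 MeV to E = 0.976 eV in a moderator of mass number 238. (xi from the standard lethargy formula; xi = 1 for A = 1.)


xi = 1 + (A-1)^2/(2A)*ln((A-1)/(A+1)) = 0.008379872 (for A = 238)
n = ln(E0/E) / xi
n = ln(3.8e6 / 0.976) / 0.008379872
n = ln(3.893443e+06) / 0.008379872 = 1810.9

1810.9


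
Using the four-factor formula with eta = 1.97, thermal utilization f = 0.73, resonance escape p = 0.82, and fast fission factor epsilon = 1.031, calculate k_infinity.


k_inf = eta * f * p * epsilon
k_inf = 1.97 * 0.73 * 0.82 * 1.031
k_inf = 1.2158

1.2158


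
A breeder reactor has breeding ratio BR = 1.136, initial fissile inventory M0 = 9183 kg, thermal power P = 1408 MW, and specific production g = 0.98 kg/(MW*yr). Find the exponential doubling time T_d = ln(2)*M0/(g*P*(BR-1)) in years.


Breeding gain G = BR - 1 = 1.136 - 1 = 0.136
Fissile production rate = g * P * G = 0.98 * 1408 * 0.136 = 187.65824 kg/yr
T_d = ln(2) * M0 / (g * P * G)
T_d = ln(2) * 9183 / 187.65824 = 33.919 yr

33.919


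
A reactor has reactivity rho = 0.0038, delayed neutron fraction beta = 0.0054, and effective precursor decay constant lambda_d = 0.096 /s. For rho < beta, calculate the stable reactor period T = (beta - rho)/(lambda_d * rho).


T = (beta - rho) / (lambda_d * rho)
T = (0.0054 - 0.0038) / (0.096 * 0.0038)
T = 4.3860 s

4.3860


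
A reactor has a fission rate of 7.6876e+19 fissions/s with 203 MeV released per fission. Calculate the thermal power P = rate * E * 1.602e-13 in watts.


P = fission_rate * E_MeV * 1.602e-13
P = 7.6876e+19 * 203 * 1.602e-13
P = 2.5001e+09 W

2.5001e+09


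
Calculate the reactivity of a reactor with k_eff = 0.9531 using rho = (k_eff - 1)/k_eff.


rho = (k_eff - 1) / k_eff
rho = (0.9531 - 1) / 0.9531
rho = -0.049208

-0.049208


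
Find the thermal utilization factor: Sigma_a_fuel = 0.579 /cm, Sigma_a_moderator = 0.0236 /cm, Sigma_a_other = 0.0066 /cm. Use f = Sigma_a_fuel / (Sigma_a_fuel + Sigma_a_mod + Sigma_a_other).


f = Sigma_a_fuel / (Sigma_a_fuel + Sigma_a_mod + Sigma_a_other)
f = 0.579 / (0.579 + 0.0236 + 0.0066)
f = 0.95043

0.95043


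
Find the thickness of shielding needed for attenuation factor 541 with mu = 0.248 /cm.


x = ln(factor) / mu
x = ln(541) / 0.248
x = 25.377 cm

25.377


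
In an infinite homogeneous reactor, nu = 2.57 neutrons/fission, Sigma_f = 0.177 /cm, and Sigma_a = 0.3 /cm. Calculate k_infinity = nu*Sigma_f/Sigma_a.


k_inf = nu * Sigma_f / Sigma_a
k_inf = 2.57 * 0.177 / 0.3
k_inf = 1.5163

1.5163


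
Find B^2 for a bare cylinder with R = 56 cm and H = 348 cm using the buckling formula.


B^2 = (2.405/R)^2 + (pi/H)^2
B^2 = (2.405/56)^2 + (pi/348)^2
B^2 = 0.0019259 /cm^2

0.0019259


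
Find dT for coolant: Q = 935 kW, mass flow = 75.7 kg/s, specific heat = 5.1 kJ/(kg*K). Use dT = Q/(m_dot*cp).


dT = Q / (m_dot * cp)
dT = 935 / (75.7 * 5.1)
dT = 2.4218 C

2.4218


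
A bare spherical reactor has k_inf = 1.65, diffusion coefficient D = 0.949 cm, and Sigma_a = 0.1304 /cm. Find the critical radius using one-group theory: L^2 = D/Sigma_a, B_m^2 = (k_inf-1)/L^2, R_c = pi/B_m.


L^2 = D / Sigma_a = 0.949 / 0.1304 = 7.277607 cm^2
B_m^2 = (k_inf - 1) / L^2 = (1.65 - 1) / 7.277607 = 0.08931507 /cm^2
For a bare sphere: B_g = pi/R, so R_c = pi / sqrt(B_m^2)
R_c = pi / sqrt(0.08931507) = 10.512 cm

10.512


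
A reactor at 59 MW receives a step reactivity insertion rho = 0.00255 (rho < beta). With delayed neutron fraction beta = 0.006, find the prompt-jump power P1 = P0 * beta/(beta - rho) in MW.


P1/P0 = beta / (beta - rho)
P1/P0 = 0.006 / (0.006 - 0.00255) = 1.739130
P1 = 59 * 1.739130 = 102.61 MW

102.61


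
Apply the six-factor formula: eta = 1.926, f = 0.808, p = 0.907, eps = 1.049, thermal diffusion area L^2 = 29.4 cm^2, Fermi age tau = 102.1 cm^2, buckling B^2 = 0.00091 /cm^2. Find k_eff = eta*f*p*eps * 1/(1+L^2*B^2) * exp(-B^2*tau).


k_inf = eta*f*p*eps = 1.926*0.808*0.907*1.049 = 1.480643
P_TNL = 1/(1 + L^2*B^2) = 1/(1 + 29.4*0.00091) = 0.9739431
P_FNL = exp(-B^2*tau) = exp(-0.00091*102.1) = 0.9112746
k_eff = k_inf * P_TNL * P_FNL = 1.480643 * 0.9739431 * 0.9112746
k_eff = 1.3141

1.3141


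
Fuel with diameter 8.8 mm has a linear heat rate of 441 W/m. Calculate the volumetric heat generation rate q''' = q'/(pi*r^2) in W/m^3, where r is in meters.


r = D / 2 / 1000 = 8.8 / 2 / 1000 = 0.0044 m
q''' = q' / (pi * r^2)
q''' = 441 / (pi * 0.0044^2)
q''' = 7.2508e+06 W/m^3

7.2508e+06


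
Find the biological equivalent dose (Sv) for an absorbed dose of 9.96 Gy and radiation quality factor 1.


H = D * Q
H = 9.96 * 1
H = 9.9600 Sv

9.9600


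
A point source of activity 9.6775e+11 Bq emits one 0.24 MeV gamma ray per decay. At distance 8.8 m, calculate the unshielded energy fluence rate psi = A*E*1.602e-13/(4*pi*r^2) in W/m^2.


psi = A * E * 1.602e-13 / (4*pi*r^2)
psi = 9.6775e+11 * 0.24 * 1.602e-13 / (4*pi*8.8^2)
psi = 3.8235e-05 W/m^2

3.8235e-05


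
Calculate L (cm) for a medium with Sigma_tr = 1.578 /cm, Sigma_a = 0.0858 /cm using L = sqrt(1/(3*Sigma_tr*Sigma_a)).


D = 1 / (3 * Sigma_tr) = 1 / (3 * 1.578) = 0.2112379 cm
L = sqrt(D / Sigma_a)
L = sqrt(0.2112379 / 0.0858)
L = 1.5691 cm

1.5691


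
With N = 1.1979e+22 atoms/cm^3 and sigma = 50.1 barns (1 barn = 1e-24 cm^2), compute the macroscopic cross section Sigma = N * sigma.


Sigma = N * sigma_barns * 1e-24
Sigma = 1.1979e+22 * 50.1 * 1e-24
Sigma = 0.60015 /cm

0.60015


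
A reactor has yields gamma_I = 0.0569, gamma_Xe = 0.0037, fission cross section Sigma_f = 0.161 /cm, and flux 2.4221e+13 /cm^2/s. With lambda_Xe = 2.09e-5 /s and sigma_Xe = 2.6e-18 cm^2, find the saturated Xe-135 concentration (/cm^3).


Xe_eq = (gamma_I + gamma_Xe) * Sigma_f * phi / (lambda_Xe + sigma_Xe * phi)
Numerator = (0.0569 + 0.0037) * 0.161 * 2.4221e+13 = 2.363146e+11
Denominator = 2.09e-5 + 2.6e-18 * 2.4221e+13 = 8.387460e-05
Xe_eq = 2.363146e+11 / 8.387460e-05 = 2.8175e+15 /cm^3

2.8175e+15


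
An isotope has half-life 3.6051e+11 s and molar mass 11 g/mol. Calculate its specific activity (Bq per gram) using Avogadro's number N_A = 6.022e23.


lambda = ln(2) / t_half = ln(2) / 3.6051e+11 = 1.922685e-12 /s
SA = lambda * N_A / M
SA = 1.922685e-12 * 6.022e23 / 11
SA = 1.0526e+11 Bq/g

1.0526e+11


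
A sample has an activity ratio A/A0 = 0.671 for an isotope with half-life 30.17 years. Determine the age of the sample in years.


lambda = ln(2) / t_half = ln(2) / 30.17 = 0.02297472 /yr
t = -ln(A/A0) / lambda
t = -ln(0.671) / 0.02297472
t = 17.366 yr

17.366


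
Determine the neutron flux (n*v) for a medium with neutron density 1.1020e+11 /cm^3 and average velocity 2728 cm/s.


phi = n * v
phi = 1.1020e+11 * 2728
phi = 3.0063e+14 /cm^2/s

3.0063e+14


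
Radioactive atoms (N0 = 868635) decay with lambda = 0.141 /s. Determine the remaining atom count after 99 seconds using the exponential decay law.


N = N0 * exp(-lambda * t)
N = 868635 * exp(-0.141 * 99)
N = 0.75252

0.75252


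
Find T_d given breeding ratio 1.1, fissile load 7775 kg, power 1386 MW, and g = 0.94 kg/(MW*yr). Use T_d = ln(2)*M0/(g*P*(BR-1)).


Breeding gain G = BR - 1 = 1.1 - 1 = 0.1
Fissile production rate = g * P * G = 0.94 * 1386 * 0.1 = 130.284 kg/yr
T_d = ln(2) * M0 / (g * P * G)
T_d = ln(2) * 7775 / 130.284 = 41.365 yr

41.365


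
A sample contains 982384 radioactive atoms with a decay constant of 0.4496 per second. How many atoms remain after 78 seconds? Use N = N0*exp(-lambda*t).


N = N0 * exp(-lambda * t)
N = 982384 * exp(-0.4496 * 78)
N = 5.7822e-10

5.7822e-10


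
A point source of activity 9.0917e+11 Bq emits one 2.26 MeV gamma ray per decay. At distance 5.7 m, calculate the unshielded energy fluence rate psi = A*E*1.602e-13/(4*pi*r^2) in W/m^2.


psi = A * E * 1.602e-13 / (4*pi*r^2)
psi = 9.0917e+11 * 2.26 * 1.602e-13 / (4*pi*5.7^2)
psi = 8.0623e-04 W/m^2

8.0623e-04


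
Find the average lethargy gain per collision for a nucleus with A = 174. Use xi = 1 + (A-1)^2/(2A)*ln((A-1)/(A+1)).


xi = 1 + (A-1)^2/(2A) * ln((A-1)/(A+1))
xi = 1 + (174-1)^2/(2*174) * ln((174-1)/(174 +1))
xi = 0.011450

0.011450


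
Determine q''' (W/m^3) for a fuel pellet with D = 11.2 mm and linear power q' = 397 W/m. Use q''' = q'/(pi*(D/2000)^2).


r = D / 2 / 1000 = 11.2 / 2 / 1000 = 0.0056 m
q''' = q' / (pi * r^2)
q''' = 397 / (pi * 0.0056^2)
q''' = 4.0296e+06 W/m^3

4.0296e+06


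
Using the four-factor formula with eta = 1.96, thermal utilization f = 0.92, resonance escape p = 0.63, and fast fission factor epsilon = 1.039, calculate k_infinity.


k_inf = eta * f * p * epsilon
k_inf = 1.96 * 0.92 * 0.63 * 1.039
k_inf = 1.1803

1.1803


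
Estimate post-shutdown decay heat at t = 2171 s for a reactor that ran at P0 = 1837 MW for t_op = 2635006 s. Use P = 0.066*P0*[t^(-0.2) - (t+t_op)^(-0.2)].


P/P0 = 0.066 * [t^(-0.2) - (t + t_op)^(-0.2)]
P/P0 = 0.066 * [2171^(-0.2) - (2171 + 2635006)^(-0.2)]
P/P0 = 0.066 * [0.2151137 - 0.05197232] = 0.01076733
P = 1837 * 0.01076733 = 19.780 MW

19.780


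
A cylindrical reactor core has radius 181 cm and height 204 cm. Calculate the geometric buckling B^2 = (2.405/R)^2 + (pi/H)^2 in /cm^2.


B^2 = (2.405/R)^2 + (pi/H)^2
B^2 = (2.405/181)^2 + (pi/204)^2
B^2 = 4.1371e-04 /cm^2

4.1371e-04


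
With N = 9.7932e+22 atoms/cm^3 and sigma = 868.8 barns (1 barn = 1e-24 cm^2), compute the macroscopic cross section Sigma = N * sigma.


Sigma = N * sigma_barns * 1e-24
Sigma = 9.7932e+22 * 868.8 * 1e-24
Sigma = 85.083 /cm

85.083


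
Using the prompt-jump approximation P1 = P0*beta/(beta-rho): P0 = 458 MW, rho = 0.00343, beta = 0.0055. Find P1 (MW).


P1/P0 = beta / (beta - rho)
P1/P0 = 0.0055 / (0.0055 - 0.00343) = 2.657005
P1 = 458 * 2.657005 = 1216.9 MW

1216.9


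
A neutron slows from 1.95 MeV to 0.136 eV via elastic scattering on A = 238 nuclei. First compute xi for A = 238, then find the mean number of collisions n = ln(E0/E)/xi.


xi = 1 + (A-1)^2/(2A)*ln((A-1)/(A+1)) = 0.008379872 (for A = 238)
n = ln(E0/E) / xi
n = ln(1.95e6 / 0.136) / 0.008379872
n = ln(1.433824e+07) / 0.008379872 = 1966.4

1966.4


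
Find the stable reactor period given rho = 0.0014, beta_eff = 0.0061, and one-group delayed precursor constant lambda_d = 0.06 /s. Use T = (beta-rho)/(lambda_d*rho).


T = (beta - rho) / (lambda_d * rho)
T = (0.0061 - 0.0014) / (0.06 * 0.0014)
T = 55.952 s

55.952


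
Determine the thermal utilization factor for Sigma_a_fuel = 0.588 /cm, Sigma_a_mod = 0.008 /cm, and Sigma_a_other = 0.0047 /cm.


f = Sigma_a_fuel / (Sigma_a_fuel + Sigma_a_mod + Sigma_a_other)
f = 0.588 / (0.588 + 0.008 + 0.0047)
f = 0.97886

0.97886


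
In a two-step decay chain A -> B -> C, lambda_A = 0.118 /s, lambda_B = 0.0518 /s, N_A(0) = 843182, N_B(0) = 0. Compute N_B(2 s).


N_B(t) = lambda_A * N_A0 / (lambda_B - lambda_A) * [exp(-lambda_A*t) - exp(-lambda_B*t)]
exp(-0.118*2) = 0.7897807; exp(-0.0518*2) = 0.9015859
N_B = 0.118 * 843182 / (0.0518 - 0.118) * (0.7897807 - 0.9015859)
N_B = 168038

168038


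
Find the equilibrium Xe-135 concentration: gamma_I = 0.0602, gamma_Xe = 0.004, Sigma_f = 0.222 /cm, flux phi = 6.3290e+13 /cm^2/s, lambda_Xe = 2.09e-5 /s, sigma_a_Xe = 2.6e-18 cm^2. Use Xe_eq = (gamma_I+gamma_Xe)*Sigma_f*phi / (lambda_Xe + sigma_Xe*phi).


Xe_eq = (gamma_I + gamma_Xe) * Sigma_f * phi / (lambda_Xe + sigma_Xe * phi)
Numerator = (0.0602 + 0.004) * 0.222 * 6.3290e+13 = 9.020344e+11
Denominator = 2.09e-5 + 2.6e-18 * 6.3290e+13 = 1.854540e-04
Xe_eq = 9.020344e+11 / 1.854540e-04 = 4.8639e+15 /cm^3

4.8639e+15


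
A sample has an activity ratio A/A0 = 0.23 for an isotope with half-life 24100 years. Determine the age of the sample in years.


lambda = ln(2) / t_half = ln(2) / 24100 = 2.876129e-05 /yr
t = -ln(A/A0) / lambda
t = -ln(0.23) / 2.876129e-05
t = 51099 yr

51099


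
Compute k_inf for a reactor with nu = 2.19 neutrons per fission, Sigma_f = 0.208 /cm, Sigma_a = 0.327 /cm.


k_inf = nu * Sigma_f / Sigma_a
k_inf = 2.19 * 0.208 / 0.327
k_inf = 1.3930

1.3930


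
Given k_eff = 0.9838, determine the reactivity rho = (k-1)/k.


rho = (k_eff - 1) / k_eff
rho = (0.9838 - 1) / 0.9838
rho = -0.016467

-0.016467


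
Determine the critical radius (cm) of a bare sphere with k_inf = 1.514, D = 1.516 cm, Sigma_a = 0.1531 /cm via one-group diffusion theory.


L^2 = D / Sigma_a = 1.516 / 0.1531 = 9.902025 cm^2
B_m^2 = (k_inf - 1) / L^2 = (1.514 - 1) / 9.902025 = 0.05190857 /cm^2
For a bare sphere: B_g = pi/R, so R_c = pi / sqrt(B_m^2)
R_c = pi / sqrt(0.05190857) = 13.789 cm

13.789


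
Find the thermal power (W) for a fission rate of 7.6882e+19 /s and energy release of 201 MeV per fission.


P = fission_rate * E_MeV * 1.602e-13
P = 7.6882e+19 * 201 * 1.602e-13
P = 2.4756e+09 W

2.4756e+09


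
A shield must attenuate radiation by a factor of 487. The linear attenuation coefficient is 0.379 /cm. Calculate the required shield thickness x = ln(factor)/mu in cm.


x = ln(factor) / mu
x = ln(487) / 0.379
x = 16.328 cm

16.328


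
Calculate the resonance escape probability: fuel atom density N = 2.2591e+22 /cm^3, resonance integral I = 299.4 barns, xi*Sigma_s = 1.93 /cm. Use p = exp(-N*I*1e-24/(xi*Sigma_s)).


p = exp(-N * I * 1e-24 / (xi*Sigma_s))
p = exp(-2.2591e+22 * 299.4 * 1e-24 / 1.93)
p = 0.030061

0.030061


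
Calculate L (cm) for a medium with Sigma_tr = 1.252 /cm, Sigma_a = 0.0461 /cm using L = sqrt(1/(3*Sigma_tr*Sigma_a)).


D = 1 / (3 * Sigma_tr) = 1 / (3 * 1.252) = 0.2662407 cm
L = sqrt(D / Sigma_a)
L = sqrt(0.2662407 / 0.0461)
L = 2.4032 cm

2.4032


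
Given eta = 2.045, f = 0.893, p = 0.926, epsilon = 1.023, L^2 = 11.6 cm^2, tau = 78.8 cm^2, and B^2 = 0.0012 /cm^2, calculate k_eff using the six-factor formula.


k_inf = eta*f*p*eps = 2.045*0.893*0.926*1.023 = 1.729941
P_TNL = 1/(1 + L^2*B^2) = 1/(1 + 11.6*0.0012) = 0.9862711
P_FNL = exp(-B^2*tau) = exp(-0.0012*78.8) = 0.9097731
k_eff = k_inf * P_TNL * P_FNL = 1.729941 * 0.9862711 * 0.9097731
k_eff = 1.5522

1.5522


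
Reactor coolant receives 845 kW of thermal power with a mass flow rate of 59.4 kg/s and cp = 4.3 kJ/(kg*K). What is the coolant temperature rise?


dT = Q / (m_dot * cp)
dT = 845 / (59.4 * 4.3)
dT = 3.3083 C

3.3083


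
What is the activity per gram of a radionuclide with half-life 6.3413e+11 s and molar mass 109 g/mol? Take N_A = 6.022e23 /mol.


lambda = ln(2) / t_half = ln(2) / 6.3413e+11 = 1.093068e-12 /s
SA = lambda * N_A / M
SA = 1.093068e-12 * 6.022e23 / 109
SA = 6.0389e+09 Bq/g

6.0389e+09


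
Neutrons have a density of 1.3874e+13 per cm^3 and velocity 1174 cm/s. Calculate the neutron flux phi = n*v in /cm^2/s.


phi = n * v
phi = 1.3874e+13 * 1174
phi = 1.6288e+16 /cm^2/s

1.6288e+16


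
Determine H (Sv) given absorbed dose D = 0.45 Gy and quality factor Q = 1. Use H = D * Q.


H = D * Q
H = 0.45 * 1
H = 0.45000 Sv

0.45000


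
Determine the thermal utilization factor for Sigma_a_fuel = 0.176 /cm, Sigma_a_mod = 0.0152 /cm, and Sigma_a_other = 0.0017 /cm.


f = Sigma_a_fuel / (Sigma_a_fuel + Sigma_a_mod + Sigma_a_other)
f = 0.176 / (0.176 + 0.0152 + 0.0017)
f = 0.91239

0.91239


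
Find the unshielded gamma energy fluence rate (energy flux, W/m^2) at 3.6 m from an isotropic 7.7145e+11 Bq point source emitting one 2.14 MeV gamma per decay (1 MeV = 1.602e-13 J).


psi = A * E * 1.602e-13 / (4*pi*r^2)
psi = 7.7145e+11 * 2.14 * 1.602e-13 / (4*pi*3.6^2)
psi = 0.0016239 W/m^2

0.0016239


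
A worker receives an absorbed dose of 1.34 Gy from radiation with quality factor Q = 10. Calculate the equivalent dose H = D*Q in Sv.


H = D * Q
H = 1.34 * 10
H = 13.400 Sv

13.400


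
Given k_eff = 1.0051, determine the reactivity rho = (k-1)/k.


rho = (k_eff - 1) / k_eff
rho = (1.0051 - 1) / 1.0051
rho = 0.0050741

0.0050741


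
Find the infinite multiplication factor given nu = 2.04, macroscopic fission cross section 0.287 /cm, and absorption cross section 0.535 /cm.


k_inf = nu * Sigma_f / Sigma_a
k_inf = 2.04 * 0.287 / 0.535
k_inf = 1.0944

1.0944


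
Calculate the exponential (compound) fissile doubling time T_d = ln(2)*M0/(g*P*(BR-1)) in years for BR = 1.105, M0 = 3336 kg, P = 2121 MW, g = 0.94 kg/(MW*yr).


Breeding gain G = BR - 1 = 1.105 - 1 = 0.105
Fissile production rate = g * P * G = 0.94 * 2121 * 0.105 = 209.3427 kg/yr
T_d = ln(2) * M0 / (g * P * G)
T_d = ln(2) * 3336 / 209.3427 = 11.046 yr

11.046


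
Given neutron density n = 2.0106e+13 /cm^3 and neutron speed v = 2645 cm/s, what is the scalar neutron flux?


phi = n * v
phi = 2.0106e+13 * 2645
phi = 5.3180e+16 /cm^2/s

5.3180e+16


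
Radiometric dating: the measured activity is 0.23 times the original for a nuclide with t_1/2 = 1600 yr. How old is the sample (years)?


lambda = ln(2) / t_half = ln(2) / 1600 = 4.332170e-04 /yr
t = -ln(A/A0) / lambda
t = -ln(0.23) / 4.332170e-04
t = 3392.5 yr

3392.5


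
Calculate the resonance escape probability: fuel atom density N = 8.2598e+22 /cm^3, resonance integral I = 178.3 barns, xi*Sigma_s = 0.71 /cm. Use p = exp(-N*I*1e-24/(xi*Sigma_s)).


p = exp(-N * I * 1e-24 / (xi*Sigma_s))
p = exp(-8.2598e+22 * 178.3 * 1e-24 / 0.71)
p = 9.8088e-10

9.8088e-10


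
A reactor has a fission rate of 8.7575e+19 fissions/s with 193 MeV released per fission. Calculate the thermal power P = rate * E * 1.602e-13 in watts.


P = fission_rate * E_MeV * 1.602e-13
P = 8.7575e+19 * 193 * 1.602e-13
P = 2.7077e+09 W

2.7077e+09


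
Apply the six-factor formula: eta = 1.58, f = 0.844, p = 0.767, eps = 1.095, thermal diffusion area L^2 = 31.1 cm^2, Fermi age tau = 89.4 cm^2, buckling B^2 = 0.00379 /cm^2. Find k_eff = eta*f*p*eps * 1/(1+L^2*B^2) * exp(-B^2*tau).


k_inf = eta*f*p*eps = 1.58*0.844*0.767*1.095 = 1.119977
P_TNL = 1/(1 + L^2*B^2) = 1/(1 + 31.1*0.00379) = 0.8945592
P_FNL = exp(-B^2*tau) = exp(-0.00379*89.4) = 0.7126064
k_eff = k_inf * P_TNL * P_FNL = 1.119977 * 0.8945592 * 0.7126064
k_eff = 0.71395

0.71395


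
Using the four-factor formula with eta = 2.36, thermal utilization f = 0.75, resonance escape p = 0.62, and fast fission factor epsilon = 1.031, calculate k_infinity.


k_inf = eta * f * p * epsilon
k_inf = 2.36 * 0.75 * 0.62 * 1.031
k_inf = 1.1314

1.1314


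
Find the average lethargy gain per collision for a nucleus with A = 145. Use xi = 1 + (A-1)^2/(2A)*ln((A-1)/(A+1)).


xi = 1 + (A-1)^2/(2A) * ln((A-1)/(A+1))
xi = 1 + (145-1)^2/(2*145) * ln((145-1)/(145 +1))
xi = 0.013730

0.013730


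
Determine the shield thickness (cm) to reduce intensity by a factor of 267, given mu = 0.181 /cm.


x = ln(factor) / mu
x = ln(267) / 0.181
x = 30.869 cm

30.869


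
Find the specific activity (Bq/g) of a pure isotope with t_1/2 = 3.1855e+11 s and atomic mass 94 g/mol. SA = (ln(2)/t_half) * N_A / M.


lambda = ln(2) / t_half = ln(2) / 3.1855e+11 = 2.175945e-12 /s
SA = lambda * N_A / M
SA = 2.175945e-12 * 6.022e23 / 94
SA = 1.3940e+10 Bq/g

1.3940e+10


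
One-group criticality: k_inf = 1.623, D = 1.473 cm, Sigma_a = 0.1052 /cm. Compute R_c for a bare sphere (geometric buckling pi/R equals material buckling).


L^2 = D / Sigma_a = 1.473 / 0.1052 = 14.00190 cm^2
B_m^2 = (k_inf - 1) / L^2 = (1.623 - 1) / 14.00190 = 0.04449396 /cm^2
For a bare sphere: B_g = pi/R, so R_c = pi / sqrt(B_m^2)
R_c = pi / sqrt(0.04449396) = 14.894 cm

14.894


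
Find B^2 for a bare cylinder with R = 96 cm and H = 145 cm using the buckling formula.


B^2 = (2.405/R)^2 + (pi/H)^2
B^2 = (2.405/96)^2 + (pi/145)^2
B^2 = 0.0010970 /cm^2

0.0010970


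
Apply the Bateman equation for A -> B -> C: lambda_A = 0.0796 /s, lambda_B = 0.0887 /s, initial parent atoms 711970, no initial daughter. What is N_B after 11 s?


N_B(t) = lambda_A * N_A0 / (lambda_B - lambda_A) * [exp(-lambda_A*t) - exp(-lambda_B*t)]
exp(-0.0796*11) = 0.4166120; exp(-0.0887*11) = 0.3769284
N_B = 0.0796 * 711970 / (0.0887 - 0.0796) * (0.4166120 - 0.3769284)
N_B = 247141

247141


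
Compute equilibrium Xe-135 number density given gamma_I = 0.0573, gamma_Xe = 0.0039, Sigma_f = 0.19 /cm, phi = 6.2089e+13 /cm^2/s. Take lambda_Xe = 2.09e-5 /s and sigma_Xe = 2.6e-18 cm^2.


Xe_eq = (gamma_I + gamma_Xe) * Sigma_f * phi / (lambda_Xe + sigma_Xe * phi)
Numerator = (0.0573 + 0.0039) * 0.19 * 6.2089e+13 = 7.219709e+11
Denominator = 2.09e-5 + 2.6e-18 * 6.2089e+13 = 1.823314e-04
Xe_eq = 7.219709e+11 / 1.823314e-04 = 3.9597e+15 /cm^3

3.9597e+15


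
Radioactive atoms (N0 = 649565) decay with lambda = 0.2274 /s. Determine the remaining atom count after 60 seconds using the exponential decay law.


N = N0 * exp(-lambda * t)
N = 649565 * exp(-0.2274 * 60)
N = 0.77110

0.77110


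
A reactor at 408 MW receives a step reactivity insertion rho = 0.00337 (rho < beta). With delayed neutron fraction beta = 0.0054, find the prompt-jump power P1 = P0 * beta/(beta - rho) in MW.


P1/P0 = beta / (beta - rho)
P1/P0 = 0.0054 / (0.0054 - 0.00337) = 2.660099
P1 = 408 * 2.660099 = 1085.3 MW

1085.3


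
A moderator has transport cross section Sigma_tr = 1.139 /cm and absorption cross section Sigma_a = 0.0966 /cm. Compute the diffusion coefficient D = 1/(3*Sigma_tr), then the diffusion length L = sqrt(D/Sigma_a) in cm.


D = 1 / (3 * Sigma_tr) = 1 / (3 * 1.139) = 0.2926544 cm
L = sqrt(D / Sigma_a)
L = sqrt(0.2926544 / 0.0966)
L = 1.7406 cm

1.7406


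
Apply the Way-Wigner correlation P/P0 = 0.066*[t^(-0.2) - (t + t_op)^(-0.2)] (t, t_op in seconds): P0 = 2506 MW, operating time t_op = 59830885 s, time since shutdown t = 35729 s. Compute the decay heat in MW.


P/P0 = 0.066 * [t^(-0.2) - (t + t_op)^(-0.2)]
P/P0 = 0.066 * [35729^(-0.2) - (35729 + 59830885)^(-0.2)]
P/P0 = 0.066 * [0.1228558 - 0.02783319] = 0.006271492
P = 2506 * 0.006271492 = 15.716 MW

15.716


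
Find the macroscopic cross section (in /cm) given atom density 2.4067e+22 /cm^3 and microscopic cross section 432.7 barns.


Sigma = N * sigma_barns * 1e-24
Sigma = 2.4067e+22 * 432.7 * 1e-24
Sigma = 10.414 /cm

10.414
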